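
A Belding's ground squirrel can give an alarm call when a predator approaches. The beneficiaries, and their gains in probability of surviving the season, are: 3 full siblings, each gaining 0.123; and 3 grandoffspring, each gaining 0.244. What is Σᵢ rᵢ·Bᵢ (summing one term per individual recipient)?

r to a full sibling = 0.5 (full sibs share both parents — two paths of length 2: r = 2·(1/2)^2 = 1/2).
r to a grandoffspring = 0.25 (two parent–offspring links: r = (1/2)^2 = 1/4).
Summing one r·B term per recipient: 3·0.5·0.123 + 3·0.25·0.244 = 0.3675.

0.3675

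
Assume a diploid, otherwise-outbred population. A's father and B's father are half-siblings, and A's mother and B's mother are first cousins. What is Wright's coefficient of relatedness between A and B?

Wright's path rule: contributions from independent ancestry routes add.
A and B are related in two ways: half first cousins through their fathers (r = 1/16) and second cousins through their mothers (r = 1/32).
r = 1/16 + 1/32 = 0.09375.

0.09375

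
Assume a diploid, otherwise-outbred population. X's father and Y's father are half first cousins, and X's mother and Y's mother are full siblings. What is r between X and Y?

Independent pedigree routes through distinct common ancestors add.
X and Y are related in two ways: half second cousins through their fathers (r = 1/64) and first cousins through their mothers (r = 1/8).
r = 1/64 + 1/8 = 0.140625.

0.140625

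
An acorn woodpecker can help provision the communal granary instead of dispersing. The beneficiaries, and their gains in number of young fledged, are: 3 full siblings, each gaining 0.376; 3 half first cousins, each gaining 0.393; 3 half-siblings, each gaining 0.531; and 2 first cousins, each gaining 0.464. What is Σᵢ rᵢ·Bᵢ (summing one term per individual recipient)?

r to a full sibling = 1/2 (full sibs share both parents — two paths of length 2: r = 2·(1/2)^2 = 1/2).
r to a half first cousin = 1/16 (half first cousins share one grandparent — one path of length 4: r = (1/2)^4 = 1/16).
r to a half-sibling = 0.25 (half-sibs share one parent — one path of length 2: r = (1/2)^2 = 1/4).
r to a first cousin = 1/8 (first cousins share one grandparent pair — two paths of length 4: r = 2·(1/2)^4 = 1/8).
Summing one r·B term per recipient: 3·0.5·0.376 + 3·0.0625·0.393 + 3·0.25·0.531 + 2·0.125·0.464 = 1.1519375.

1.1519375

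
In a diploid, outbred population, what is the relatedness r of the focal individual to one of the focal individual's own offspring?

Each parent–offspring link contributes a factor of 1/2, and independent paths through distinct common ancestors add.
One parent–offspring link: r = (1/2)^1 = 1/2.

0.5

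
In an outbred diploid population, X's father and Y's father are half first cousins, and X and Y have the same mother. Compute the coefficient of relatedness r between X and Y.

With two independent routes of shared ancestry, r is the sum of the two contributions.
X and Y are related in two ways: half second cousins through their fathers (r = 1/64) and half-sibs through their shared mother (r = 1/4).
r = 1/64 + 1/4 = 17/64 = 0.265625.

0.265625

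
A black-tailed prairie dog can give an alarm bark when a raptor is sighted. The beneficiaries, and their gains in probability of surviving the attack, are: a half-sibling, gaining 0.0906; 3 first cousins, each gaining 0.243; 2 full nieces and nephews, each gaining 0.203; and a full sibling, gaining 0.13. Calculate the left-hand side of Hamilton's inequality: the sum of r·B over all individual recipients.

r to a half-sibling = 1/4 (half-sibs share one parent — one path of length 2: r = (1/2)^2 = 1/4).
r to a first cousin = 0.125 (first cousins share one grandparent pair — two paths of length 4: r = 2·(1/2)^4 = 1/8).
r to a full niece or nephew = 1/4 (full aunt/uncle↔niece/nephew: two paths of length 3 through the shared grandparent pair: r = 2·(1/2)^3 = 1/4).
r to a full sibling = 0.5 (full sibs share both parents — two paths of length 2: r = 2·(1/2)^2 = 1/2).
Summing one r·B term per recipient: 1·0.25·0.0906 + 3·0.125·0.243 + 2·0.25·0.203 + 1·0.5·0.13 = 0.280275.

0.280275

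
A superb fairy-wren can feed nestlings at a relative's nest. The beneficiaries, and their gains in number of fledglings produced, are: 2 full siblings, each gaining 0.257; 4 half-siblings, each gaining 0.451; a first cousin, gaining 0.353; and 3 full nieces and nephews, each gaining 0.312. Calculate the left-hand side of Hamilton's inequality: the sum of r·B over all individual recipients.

0.986125

r to a full sibling = 0.5 (full sibs share both parents — two paths of length 2: r = 2·(1/2)^2 = 1/2).
r to a half-sibling = 0.25 (half-sibs share one parent — one path of length 2: r = (1/2)^2 = 1/4).
r to a first cousin = 0.125 (first cousins share one grandparent pair — two paths of length 4: r = 2·(1/2)^4 = 1/8).
r to a full niece or nephew = 0.25 (full aunt/uncle↔niece/nephew: two paths of length 3 through the shared grandparent pair: r = 2·(1/2)^3 = 1/4).
Summing one r·B term per recipient: 2·0.5·0.257 + 4·0.25·0.451 + 1·0.125·0.353 + 3·0.25·0.312 = 0.986125.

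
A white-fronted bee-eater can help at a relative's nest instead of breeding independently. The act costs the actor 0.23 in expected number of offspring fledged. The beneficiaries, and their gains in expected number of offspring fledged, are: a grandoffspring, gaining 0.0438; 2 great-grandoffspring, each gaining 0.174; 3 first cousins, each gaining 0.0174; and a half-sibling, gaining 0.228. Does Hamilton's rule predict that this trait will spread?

No

Hamilton's rule: the trait is favored when the sum of r·B over every recipient exceeds the actor's cost C.
r to a grandoffspring = 0.25 (two parent–offspring links: r = (1/2)^2 = 1/4).
r to a great-grandoffspring = 0.125 (three parent–offspring links: r = (1/2)^3 = 1/8).
r to a first cousin = 1/8 (first cousins share one grandparent pair — two paths of length 4: r = 2·(1/2)^4 = 1/8).
r to a half-sibling = 1/4 (half-sibs share one parent — one path of length 2: r = (1/2)^2 = 1/4).
Summing one r·B term per recipient: 1·0.25·0.0438 + 2·0.125·0.174 + 3·0.125·0.0174 + 1·0.25·0.228 = 0.117975.
0.117975 < 0.23: the indirect benefit is less than the cost.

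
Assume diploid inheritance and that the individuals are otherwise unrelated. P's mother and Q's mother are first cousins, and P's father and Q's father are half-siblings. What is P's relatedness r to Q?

0.09375

With two independent routes of shared ancestry, r is the sum of the two contributions.
P and Q are related in two ways: second cousins through their mothers (r = 1/32) and half first cousins through their fathers (r = 1/16).
r = 1/32 + 1/16 = 0.09375.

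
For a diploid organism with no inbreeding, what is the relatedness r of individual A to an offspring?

One parent–offspring link: r = (1/2)^1 = 1/2.

0.5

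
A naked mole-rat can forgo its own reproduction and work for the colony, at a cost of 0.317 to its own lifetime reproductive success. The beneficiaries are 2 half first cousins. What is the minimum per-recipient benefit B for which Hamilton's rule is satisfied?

2.536

r to a half first cousin = 1/16 (half first cousins share one grandparent — one path of length 4: r = (1/2)^4 = 1/16).
Hamilton's rule with n recipients of equal r: n·r·B > C, so B > C/(n·r) = 0.317/(2·0.0625) = 2.536.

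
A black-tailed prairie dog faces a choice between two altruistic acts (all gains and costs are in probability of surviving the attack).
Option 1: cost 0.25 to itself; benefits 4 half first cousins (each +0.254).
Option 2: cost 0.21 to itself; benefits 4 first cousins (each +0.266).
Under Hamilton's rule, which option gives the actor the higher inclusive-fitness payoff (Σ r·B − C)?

Option 1: r to a half first cousin = 0.0625.
Option 1: Σ r·B − C = (4·0.0625·0.254) − 0.25 = -0.1865.
Option 2: r to a first cousin = 0.125.
Option 2: Σ r·B − C = (4·0.125·0.266) − 0.21 = -0.077.
Option 2 has the higher net inclusive-fitness payoff.

Option 2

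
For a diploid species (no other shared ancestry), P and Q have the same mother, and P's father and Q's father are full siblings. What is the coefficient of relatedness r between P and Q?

0.375

Relatedness sums over independent paths through distinct common ancestors.
P and Q are related in two ways: half-sibs through their shared mother (r = 1/4) and first cousins through their fathers (r = 1/8).
r = 1/4 + 1/8 = 0.375.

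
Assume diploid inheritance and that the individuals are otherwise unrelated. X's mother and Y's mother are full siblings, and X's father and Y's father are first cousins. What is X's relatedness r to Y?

0.15625

With two independent routes of shared ancestry, r is the sum of the two contributions.
X and Y are related in two ways: first cousins through their mothers (r = 1/8) and second cousins through their fathers (r = 1/32).
r = 1/8 + 1/32 = 5/32 = 0.15625.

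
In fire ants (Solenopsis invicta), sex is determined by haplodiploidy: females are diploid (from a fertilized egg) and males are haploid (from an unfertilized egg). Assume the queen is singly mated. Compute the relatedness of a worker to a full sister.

0.75

Haplodiploid full sisters inherit their father's entire haploid genome identically (contributing 1/2) and on average half of their mother's contribution (1/2 · 1/2 = 1/4); r = 1/2 + 1/4 = 3/4.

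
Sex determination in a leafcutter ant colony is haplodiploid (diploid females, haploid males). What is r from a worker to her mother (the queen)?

One meiotic link between diploid queen and diploid daughter: r = 1/2.

0.5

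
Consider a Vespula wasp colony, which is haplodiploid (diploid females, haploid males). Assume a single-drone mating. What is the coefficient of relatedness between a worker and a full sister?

0.75

Haplodiploid full sisters inherit their father's entire haploid genome identically (contributing 1/2) and on average half of their mother's contribution (1/2 · 1/2 = 1/4); r = 1/2 + 1/4 = 3/4.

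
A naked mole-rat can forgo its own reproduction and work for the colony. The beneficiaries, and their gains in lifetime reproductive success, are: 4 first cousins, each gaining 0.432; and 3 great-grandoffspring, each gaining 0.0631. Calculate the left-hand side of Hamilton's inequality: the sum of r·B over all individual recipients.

r to a first cousin = 0.125 (first cousins share one grandparent pair — two paths of length 4: r = 2·(1/2)^4 = 1/8).
r to a great-grandoffspring = 1/8 (three parent–offspring links: r = (1/2)^3 = 1/8).
Summing one r·B term per recipient: 4·0.125·0.432 + 3·0.125·0.0631 = 0.2396625.

0.2396625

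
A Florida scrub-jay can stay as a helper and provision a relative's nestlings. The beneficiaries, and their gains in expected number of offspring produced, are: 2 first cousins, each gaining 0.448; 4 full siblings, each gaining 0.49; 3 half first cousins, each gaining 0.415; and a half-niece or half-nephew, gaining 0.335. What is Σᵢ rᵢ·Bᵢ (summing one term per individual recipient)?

r to a first cousin = 0.125 (first cousins share one grandparent pair — two paths of length 4: r = 2·(1/2)^4 = 1/8).
r to a full sibling = 1/2 (full sibs share both parents — two paths of length 2: r = 2·(1/2)^2 = 1/2).
r to a half first cousin = 1/16 (half first cousins share one grandparent — one path of length 4: r = (1/2)^4 = 1/16).
r to a half-niece or half-nephew = 1/8 (half-aunt/uncle↔niece/nephew: one path of length 3: r = (1/2)^3 = 1/8).
Summing one r·B term per recipient: 2·0.125·0.448 + 4·0.5·0.49 + 3·0.0625·0.415 + 1·0.125·0.335 = 1.2116875.

1.2116875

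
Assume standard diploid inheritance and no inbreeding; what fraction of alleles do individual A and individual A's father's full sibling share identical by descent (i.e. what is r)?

Each parent–offspring link contributes a factor of 1/2, and independent paths through distinct common ancestors add.
Full aunt/uncle↔niece/nephew: two paths of length 3 through the shared grandparent pair: r = 2·(1/2)^3 = 1/4.

0.25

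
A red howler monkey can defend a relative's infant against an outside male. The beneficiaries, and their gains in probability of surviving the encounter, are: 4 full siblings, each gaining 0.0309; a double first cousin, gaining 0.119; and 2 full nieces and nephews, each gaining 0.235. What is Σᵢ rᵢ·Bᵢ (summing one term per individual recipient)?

r to a full sibling = 1/2 (full sibs share both parents — two paths of length 2: r = 2·(1/2)^2 = 1/2).
r to a double first cousin = 1/4 (double first cousins share both grandparent pairs — four paths of length 4: r = 4·(1/2)^4 = 1/4).
r to a full niece or nephew = 1/4 (full aunt/uncle↔niece/nephew: two paths of length 3 through the shared grandparent pair: r = 2·(1/2)^3 = 1/4).
Summing one r·B term per recipient: 4·0.5·0.0309 + 1·0.25·0.119 + 2·0.25·0.235 = 0.20905.

0.20905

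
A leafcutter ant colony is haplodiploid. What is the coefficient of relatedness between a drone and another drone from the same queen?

0.5

Haploid brothers each carry a random half of the queen's diploid genome, so on average they share half: r = 1/2.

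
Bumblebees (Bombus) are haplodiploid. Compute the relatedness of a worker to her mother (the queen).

0.5

One meiotic link between diploid queen and diploid daughter: r = 1/2.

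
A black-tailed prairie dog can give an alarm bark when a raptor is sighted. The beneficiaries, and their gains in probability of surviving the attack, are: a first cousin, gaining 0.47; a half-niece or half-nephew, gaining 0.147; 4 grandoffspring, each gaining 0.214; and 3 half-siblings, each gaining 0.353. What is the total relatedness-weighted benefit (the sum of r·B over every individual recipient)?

r to a first cousin = 0.125 (first cousins share one grandparent pair — two paths of length 4: r = 2·(1/2)^4 = 1/8).
r to a half-niece or half-nephew = 0.125 (half-aunt/uncle↔niece/nephew: one path of length 3: r = (1/2)^3 = 1/8).
r to a grandoffspring = 1/4 (two parent–offspring links: r = (1/2)^2 = 1/4).
r to a half-sibling = 0.25 (half-sibs share one parent — one path of length 2: r = (1/2)^2 = 1/4).
Summing one r·B term per recipient: 1·0.125·0.47 + 1·0.125·0.147 + 4·0.25·0.214 + 3·0.25·0.353 = 0.555875.

0.555875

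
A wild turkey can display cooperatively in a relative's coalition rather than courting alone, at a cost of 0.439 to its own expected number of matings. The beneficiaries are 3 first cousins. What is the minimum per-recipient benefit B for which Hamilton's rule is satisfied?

r to a first cousin = 0.125 (first cousins share one grandparent pair — two paths of length 4: r = 2·(1/2)^4 = 1/8).
Hamilton's rule with n recipients of equal r: n·r·B > C, so B > C/(n·r) = 0.439/(3·0.125) = 1.1707.

1.1707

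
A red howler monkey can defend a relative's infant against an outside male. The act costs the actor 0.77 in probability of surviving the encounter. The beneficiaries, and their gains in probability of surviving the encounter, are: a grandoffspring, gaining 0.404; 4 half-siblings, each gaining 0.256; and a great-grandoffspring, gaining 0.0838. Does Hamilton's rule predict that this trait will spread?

No

Hamilton's rule: the trait is favored when the sum of r·B over every recipient exceeds the actor's cost C.
r to a grandoffspring = 1/4 (two parent–offspring links: r = (1/2)^2 = 1/4).
r to a half-sibling = 1/4 (half-sibs share one parent — one path of length 2: r = (1/2)^2 = 1/4).
r to a great-grandoffspring = 0.125 (three parent–offspring links: r = (1/2)^3 = 1/8).
Summing one r·B term per recipient: 1·0.25·0.404 + 4·0.25·0.256 + 1·0.125·0.0838 = 0.367475.
0.367475 < 0.77: the indirect benefit is less than the cost.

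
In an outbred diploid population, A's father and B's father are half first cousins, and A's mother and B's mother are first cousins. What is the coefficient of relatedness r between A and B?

Relatedness sums over independent paths through distinct common ancestors.
A and B are related in two ways: half second cousins through their fathers (r = 1/64) and second cousins through their mothers (r = 1/32).
r = 1/64 + 1/32 = 3/64 = 0.046875.

0.046875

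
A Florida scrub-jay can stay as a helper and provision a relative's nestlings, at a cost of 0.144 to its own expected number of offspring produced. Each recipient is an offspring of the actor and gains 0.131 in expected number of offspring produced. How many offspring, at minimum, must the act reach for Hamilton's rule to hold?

r to an offspring = 1/2 (one parent–offspring link: r = (1/2)^1 = 1/2).
Hamilton's rule: n·r·B > C  ⇒  n > C/(r·B) = 0.144/(0.5·0.131) = 2.198.
The smallest integer exceeding 2.198 is 3.

3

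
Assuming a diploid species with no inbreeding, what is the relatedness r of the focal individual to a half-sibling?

Half-sibs share one parent — one path of length 2: r = (1/2)^2 = 1/4.

0.25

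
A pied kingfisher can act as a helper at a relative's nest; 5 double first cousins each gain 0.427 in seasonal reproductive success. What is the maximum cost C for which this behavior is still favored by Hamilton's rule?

0.53375

r to a double first cousin = 1/4 (double first cousins share both grandparent pairs — four paths of length 4: r = 4·(1/2)^4 = 1/4).
Hamilton's rule: n·r·B > C, so the trait is favored while C < n·r·B = 5·0.25·0.427 = 0.53375.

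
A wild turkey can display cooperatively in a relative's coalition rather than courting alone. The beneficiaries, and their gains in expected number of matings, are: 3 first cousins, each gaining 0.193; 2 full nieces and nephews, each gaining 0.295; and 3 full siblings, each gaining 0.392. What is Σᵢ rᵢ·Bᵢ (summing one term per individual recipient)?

0.807875

r to a first cousin = 1/8 (first cousins share one grandparent pair — two paths of length 4: r = 2·(1/2)^4 = 1/8).
r to a full niece or nephew = 1/4 (full aunt/uncle↔niece/nephew: two paths of length 3 through the shared grandparent pair: r = 2·(1/2)^3 = 1/4).
r to a full sibling = 0.5 (full sibs share both parents — two paths of length 2: r = 2·(1/2)^2 = 1/2).
Summing one r·B term per recipient: 3·0.125·0.193 + 2·0.25·0.295 + 3·0.5·0.392 = 0.807875.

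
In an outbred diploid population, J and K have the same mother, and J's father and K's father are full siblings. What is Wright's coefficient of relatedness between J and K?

Relatedness sums over independent paths through distinct common ancestors.
J and K are related in two ways: half-sibs through their shared mother (r = 1/4) and first cousins through their fathers (r = 1/8).
r = 1/4 + 1/8 = 0.375.

0.375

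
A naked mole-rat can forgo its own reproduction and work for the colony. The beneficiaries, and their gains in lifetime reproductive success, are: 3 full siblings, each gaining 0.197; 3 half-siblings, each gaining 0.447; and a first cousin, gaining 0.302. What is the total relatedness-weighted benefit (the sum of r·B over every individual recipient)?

0.6685

r to a full sibling = 1/2 (full sibs share both parents — two paths of length 2: r = 2·(1/2)^2 = 1/2).
r to a half-sibling = 1/4 (half-sibs share one parent — one path of length 2: r = (1/2)^2 = 1/4).
r to a first cousin = 1/8 (first cousins share one grandparent pair — two paths of length 4: r = 2·(1/2)^4 = 1/8).
Summing one r·B term per recipient: 3·0.5·0.197 + 3·0.25·0.447 + 1·0.125·0.302 = 0.6685.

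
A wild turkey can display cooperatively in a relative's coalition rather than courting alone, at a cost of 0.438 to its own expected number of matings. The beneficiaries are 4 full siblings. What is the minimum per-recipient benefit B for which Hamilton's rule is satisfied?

r to a full sibling = 1/2 (full sibs share both parents — two paths of length 2: r = 2·(1/2)^2 = 1/2).
Hamilton's rule with n recipients of equal r: n·r·B > C, so B > C/(n·r) = 0.438/(4·0.5) = 0.219.

0.219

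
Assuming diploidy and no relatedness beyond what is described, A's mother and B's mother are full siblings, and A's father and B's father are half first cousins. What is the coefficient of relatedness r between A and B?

0.140625

Wright's path rule: contributions from independent ancestry routes add.
A and B are related in two ways: first cousins through their mothers (r = 1/8) and half second cousins through their fathers (r = 1/64).
r = 1/8 + 1/64 = 9/64 = 0.140625.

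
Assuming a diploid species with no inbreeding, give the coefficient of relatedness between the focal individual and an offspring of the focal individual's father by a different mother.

0.25

Each parent–offspring link contributes a factor of 1/2, and independent paths through distinct common ancestors add.
Half-sibs share one parent — one path of length 2: r = (1/2)^2 = 1/4.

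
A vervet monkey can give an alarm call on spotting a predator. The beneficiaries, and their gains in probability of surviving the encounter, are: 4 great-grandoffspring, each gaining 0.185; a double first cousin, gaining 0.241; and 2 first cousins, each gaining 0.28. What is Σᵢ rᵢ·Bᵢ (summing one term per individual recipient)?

0.22275

r to a great-grandoffspring = 0.125 (three parent–offspring links: r = (1/2)^3 = 1/8).
r to a double first cousin = 0.25 (double first cousins share both grandparent pairs — four paths of length 4: r = 4·(1/2)^4 = 1/4).
r to a first cousin = 0.125 (first cousins share one grandparent pair — two paths of length 4: r = 2·(1/2)^4 = 1/8).
Summing one r·B term per recipient: 4·0.125·0.185 + 1·0.25·0.241 + 2·0.125·0.28 = 0.22275.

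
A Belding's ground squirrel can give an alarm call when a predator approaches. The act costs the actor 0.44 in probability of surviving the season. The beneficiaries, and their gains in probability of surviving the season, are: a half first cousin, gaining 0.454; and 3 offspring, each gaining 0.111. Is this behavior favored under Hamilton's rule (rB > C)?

Hamilton's rule: the trait is favored when the sum of r·B over every recipient exceeds the actor's cost C.
r to a half first cousin = 1/16 (half first cousins share one grandparent — one path of length 4: r = (1/2)^4 = 1/16).
r to an offspring = 0.5 (one parent–offspring link: r = (1/2)^1 = 1/2).
Summing one r·B term per recipient: 1·0.0625·0.454 + 3·0.5·0.111 = 0.194875.
0.194875 < 0.44: the indirect benefit is less than the cost.

No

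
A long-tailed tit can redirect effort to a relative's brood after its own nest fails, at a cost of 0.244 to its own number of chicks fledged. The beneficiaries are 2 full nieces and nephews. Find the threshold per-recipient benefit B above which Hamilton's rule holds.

0.488

r to a full niece or nephew = 1/4 (full aunt/uncle↔niece/nephew: two paths of length 3 through the shared grandparent pair: r = 2·(1/2)^3 = 1/4).
Hamilton's rule with n recipients of equal r: n·r·B > C, so B > C/(n·r) = 0.244/(2·0.25) = 0.488.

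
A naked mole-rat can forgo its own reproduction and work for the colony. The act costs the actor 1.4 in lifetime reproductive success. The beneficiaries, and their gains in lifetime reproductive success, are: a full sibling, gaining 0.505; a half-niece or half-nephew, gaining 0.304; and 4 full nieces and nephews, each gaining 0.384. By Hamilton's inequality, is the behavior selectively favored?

No

Hamilton's rule: the trait is favored when the sum of r·B over every recipient exceeds the actor's cost C.
r to a full sibling = 0.5 (full sibs share both parents — two paths of length 2: r = 2·(1/2)^2 = 1/2).
r to a half-niece or half-nephew = 1/8 (half-aunt/uncle↔niece/nephew: one path of length 3: r = (1/2)^3 = 1/8).
r to a full niece or nephew = 1/4 (full aunt/uncle↔niece/nephew: two paths of length 3 through the shared grandparent pair: r = 2·(1/2)^3 = 1/4).
Summing one r·B term per recipient: 1·0.5·0.505 + 1·0.125·0.304 + 4·0.25·0.384 = 0.6745.
0.6745 < 1.4: the indirect benefit is less than the cost.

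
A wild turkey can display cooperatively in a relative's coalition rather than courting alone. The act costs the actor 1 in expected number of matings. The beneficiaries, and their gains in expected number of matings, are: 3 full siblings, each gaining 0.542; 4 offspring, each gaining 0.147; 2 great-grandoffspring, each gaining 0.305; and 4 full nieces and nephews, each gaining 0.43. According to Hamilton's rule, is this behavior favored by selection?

Hamilton's rule: the trait is favored when the sum of r·B over every recipient exceeds the actor's cost C.
r to a full sibling = 1/2 (full sibs share both parents — two paths of length 2: r = 2·(1/2)^2 = 1/2).
r to an offspring = 1/2 (one parent–offspring link: r = (1/2)^1 = 1/2).
r to a great-grandoffspring = 0.125 (three parent–offspring links: r = (1/2)^3 = 1/8).
r to a full niece or nephew = 0.25 (full aunt/uncle↔niece/nephew: two paths of length 3 through the shared grandparent pair: r = 2·(1/2)^3 = 1/4).
Summing one r·B term per recipient: 3·0.5·0.542 + 4·0.5·0.147 + 2·0.125·0.305 + 4·0.25·0.43 = 1.61325.
1.61325 > 1: the indirect benefit exceeds the cost.

Yes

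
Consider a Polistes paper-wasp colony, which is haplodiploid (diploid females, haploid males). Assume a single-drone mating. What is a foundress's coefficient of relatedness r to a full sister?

0.75

Haplodiploid full sisters inherit their father's entire haploid genome identically (contributing 1/2) and on average half of their mother's contribution (1/2 · 1/2 = 1/4); r = 1/2 + 1/4 = 3/4.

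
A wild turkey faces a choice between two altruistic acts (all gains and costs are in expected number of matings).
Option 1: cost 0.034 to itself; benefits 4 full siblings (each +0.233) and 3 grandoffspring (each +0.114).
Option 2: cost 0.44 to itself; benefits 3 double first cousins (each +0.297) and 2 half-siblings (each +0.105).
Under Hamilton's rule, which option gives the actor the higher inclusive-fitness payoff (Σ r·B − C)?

Option 1

Option 1: r to a full sibling = 0.5.
Option 1: r to a grandoffspring = 0.25.
Option 1: Σ r·B − C = (4·0.5·0.233 + 3·0.25·0.114) − 0.034 = 0.5175.
Option 2: r to a double first cousin = 0.25.
Option 2: r to a half-sibling = 0.25.
Option 2: Σ r·B − C = (3·0.25·0.297 + 2·0.25·0.105) − 0.44 = -0.16475.
Option 1 has the higher net inclusive-fitness payoff.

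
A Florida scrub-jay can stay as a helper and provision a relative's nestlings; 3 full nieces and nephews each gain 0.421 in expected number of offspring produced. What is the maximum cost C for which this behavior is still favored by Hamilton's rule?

r to a full niece or nephew = 0.25 (full aunt/uncle↔niece/nephew: two paths of length 3 through the shared grandparent pair: r = 2·(1/2)^3 = 1/4).
Hamilton's rule: n·r·B > C, so the trait is favored while C < n·r·B = 3·0.25·0.421 = 0.31575.

0.31575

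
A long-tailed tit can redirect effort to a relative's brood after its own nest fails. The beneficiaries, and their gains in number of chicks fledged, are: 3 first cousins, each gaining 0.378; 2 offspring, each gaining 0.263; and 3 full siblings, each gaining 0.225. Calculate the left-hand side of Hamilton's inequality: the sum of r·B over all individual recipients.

0.74225

r to a first cousin = 0.125 (first cousins share one grandparent pair — two paths of length 4: r = 2·(1/2)^4 = 1/8).
r to an offspring = 1/2 (one parent–offspring link: r = (1/2)^1 = 1/2).
r to a full sibling = 0.5 (full sibs share both parents — two paths of length 2: r = 2·(1/2)^2 = 1/2).
Summing one r·B term per recipient: 3·0.125·0.378 + 2·0.5·0.263 + 3·0.5·0.225 = 0.74225.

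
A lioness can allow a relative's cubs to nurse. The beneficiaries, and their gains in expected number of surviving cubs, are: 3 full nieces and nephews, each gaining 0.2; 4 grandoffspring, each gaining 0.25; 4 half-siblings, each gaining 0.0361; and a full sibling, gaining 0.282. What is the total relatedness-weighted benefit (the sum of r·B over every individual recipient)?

r to a full niece or nephew = 1/4 (full aunt/uncle↔niece/nephew: two paths of length 3 through the shared grandparent pair: r = 2·(1/2)^3 = 1/4).
r to a grandoffspring = 1/4 (two parent–offspring links: r = (1/2)^2 = 1/4).
r to a half-sibling = 0.25 (half-sibs share one parent — one path of length 2: r = (1/2)^2 = 1/4).
r to a full sibling = 0.5 (full sibs share both parents — two paths of length 2: r = 2·(1/2)^2 = 1/2).
Summing one r·B term per recipient: 3·0.25·0.2 + 4·0.25·0.25 + 4·0.25·0.0361 + 1·0.5·0.282 = 0.5771.

0.5771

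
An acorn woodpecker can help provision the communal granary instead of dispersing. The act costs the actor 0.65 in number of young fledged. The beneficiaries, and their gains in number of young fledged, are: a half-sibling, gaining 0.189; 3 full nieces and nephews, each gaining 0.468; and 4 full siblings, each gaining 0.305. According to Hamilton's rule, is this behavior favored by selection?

Hamilton's rule: the trait is favored when the sum of r·B over every recipient exceeds the actor's cost C.
r to a half-sibling = 0.25 (half-sibs share one parent — one path of length 2: r = (1/2)^2 = 1/4).
r to a full niece or nephew = 1/4 (full aunt/uncle↔niece/nephew: two paths of length 3 through the shared grandparent pair: r = 2·(1/2)^3 = 1/4).
r to a full sibling = 0.5 (full sibs share both parents — two paths of length 2: r = 2·(1/2)^2 = 1/2).
Summing one r·B term per recipient: 1·0.25·0.189 + 3·0.25·0.468 + 4·0.5·0.305 = 1.00825.
1.00825 > 0.65: the indirect benefit exceeds the cost.

Yes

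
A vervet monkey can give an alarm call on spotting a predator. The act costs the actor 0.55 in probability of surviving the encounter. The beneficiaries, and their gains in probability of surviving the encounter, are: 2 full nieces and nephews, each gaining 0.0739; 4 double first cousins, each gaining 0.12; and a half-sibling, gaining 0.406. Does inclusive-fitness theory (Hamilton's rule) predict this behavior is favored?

No

Hamilton's rule: the trait is favored when the sum of r·B over every recipient exceeds the actor's cost C.
r to a full niece or nephew = 0.25 (full aunt/uncle↔niece/nephew: two paths of length 3 through the shared grandparent pair: r = 2·(1/2)^3 = 1/4).
r to a double first cousin = 1/4 (double first cousins share both grandparent pairs — four paths of length 4: r = 4·(1/2)^4 = 1/4).
r to a half-sibling = 0.25 (half-sibs share one parent — one path of length 2: r = (1/2)^2 = 1/4).
Summing one r·B term per recipient: 2·0.25·0.0739 + 4·0.25·0.12 + 1·0.25·0.406 = 0.25845.
0.25845 < 0.55: the indirect benefit is less than the cost.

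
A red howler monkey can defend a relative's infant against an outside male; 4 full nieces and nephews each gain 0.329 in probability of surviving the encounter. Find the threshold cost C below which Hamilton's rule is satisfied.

0.329

r to a full niece or nephew = 0.25 (full aunt/uncle↔niece/nephew: two paths of length 3 through the shared grandparent pair: r = 2·(1/2)^3 = 1/4).
Hamilton's rule: n·r·B > C, so the trait is favored while C < n·r·B = 4·0.25·0.329 = 0.329.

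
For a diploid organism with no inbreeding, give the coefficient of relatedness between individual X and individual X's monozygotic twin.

1

Each parent–offspring link contributes a factor of 1/2, and independent paths through distinct common ancestors add.
Monozygotic twins share every allele identical by descent: r = 1.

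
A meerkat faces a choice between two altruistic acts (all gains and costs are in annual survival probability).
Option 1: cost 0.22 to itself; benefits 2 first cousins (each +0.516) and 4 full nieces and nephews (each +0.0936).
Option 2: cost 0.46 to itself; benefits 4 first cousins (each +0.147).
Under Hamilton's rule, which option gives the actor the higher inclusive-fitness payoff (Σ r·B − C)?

Option 1: r to a first cousin = 0.125.
Option 1: r to a full niece or nephew = 0.25.
Option 1: Σ r·B − C = (2·0.125·0.516 + 4·0.25·0.0936) − 0.22 = 0.0026.
Option 2: r to a first cousin = 0.125.
Option 2: Σ r·B − C = (4·0.125·0.147) − 0.46 = -0.3865.
Option 1 has the higher net inclusive-fitness payoff.

Option 1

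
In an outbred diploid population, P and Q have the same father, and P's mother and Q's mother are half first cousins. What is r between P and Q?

0.265625

Wright's path rule: contributions from independent ancestry routes add.
P and Q are related in two ways: half-sibs through their shared father (r = 1/4) and half second cousins through their mothers (r = 1/64).
r = 1/4 + 1/64 = 0.265625.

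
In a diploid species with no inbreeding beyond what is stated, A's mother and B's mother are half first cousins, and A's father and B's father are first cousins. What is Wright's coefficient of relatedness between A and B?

Relatedness sums over independent paths through distinct common ancestors.
A and B are related in two ways: half second cousins through their mothers (r = 1/64) and second cousins through their fathers (r = 1/32).
r = 1/64 + 1/32 = 0.046875.

0.046875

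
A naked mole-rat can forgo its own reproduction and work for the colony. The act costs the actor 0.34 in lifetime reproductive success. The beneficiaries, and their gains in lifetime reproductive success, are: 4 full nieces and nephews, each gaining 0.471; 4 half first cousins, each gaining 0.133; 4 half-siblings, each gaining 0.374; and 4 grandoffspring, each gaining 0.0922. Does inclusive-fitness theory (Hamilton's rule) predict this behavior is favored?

Hamilton's rule: the trait is favored when the sum of r·B over every recipient exceeds the actor's cost C.
r to a full niece or nephew = 0.25 (full aunt/uncle↔niece/nephew: two paths of length 3 through the shared grandparent pair: r = 2·(1/2)^3 = 1/4).
r to a half first cousin = 0.0625 (half first cousins share one grandparent — one path of length 4: r = (1/2)^4 = 1/16).
r to a half-sibling = 0.25 (half-sibs share one parent — one path of length 2: r = (1/2)^2 = 1/4).
r to a grandoffspring = 0.25 (two parent–offspring links: r = (1/2)^2 = 1/4).
Summing one r·B term per recipient: 4·0.25·0.471 + 4·0.0625·0.133 + 4·0.25·0.374 + 4·0.25·0.0922 = 0.97045.
0.97045 > 0.34: the indirect benefit exceeds the cost.

Yes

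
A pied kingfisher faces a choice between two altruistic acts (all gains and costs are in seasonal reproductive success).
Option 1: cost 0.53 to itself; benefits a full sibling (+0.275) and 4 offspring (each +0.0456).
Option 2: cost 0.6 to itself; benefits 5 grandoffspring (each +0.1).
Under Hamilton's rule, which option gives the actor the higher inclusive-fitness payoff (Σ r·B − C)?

Option 1: r to a full sibling = 0.5.
Option 1: r to an offspring = 0.5.
Option 1: Σ r·B − C = (1·0.5·0.275 + 4·0.5·0.0456) − 0.53 = -0.3013.
Option 2: r to a grandoffspring = 0.25.
Option 2: Σ r·B − C = (5·0.25·0.1) − 0.6 = -0.475.
Option 1 has the higher net inclusive-fitness payoff.

Option 1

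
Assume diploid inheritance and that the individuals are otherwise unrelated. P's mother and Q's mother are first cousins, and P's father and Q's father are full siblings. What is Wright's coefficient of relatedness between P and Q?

0.15625

Wright's path rule: contributions from independent ancestry routes add.
P and Q are related in two ways: second cousins through their mothers (r = 1/32) and first cousins through their fathers (r = 1/8).
r = 1/32 + 1/8 = 5/32 = 0.15625.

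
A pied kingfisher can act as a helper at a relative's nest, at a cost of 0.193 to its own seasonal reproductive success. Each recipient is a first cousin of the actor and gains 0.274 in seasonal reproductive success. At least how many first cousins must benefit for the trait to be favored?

6

r to a first cousin = 0.125 (first cousins share one grandparent pair — two paths of length 4: r = 2·(1/2)^4 = 1/8).
Hamilton's rule: n·r·B > C  ⇒  n > C/(r·B) = 0.193/(0.125·0.274) = 5.635.
The smallest integer exceeding 5.635 is 6.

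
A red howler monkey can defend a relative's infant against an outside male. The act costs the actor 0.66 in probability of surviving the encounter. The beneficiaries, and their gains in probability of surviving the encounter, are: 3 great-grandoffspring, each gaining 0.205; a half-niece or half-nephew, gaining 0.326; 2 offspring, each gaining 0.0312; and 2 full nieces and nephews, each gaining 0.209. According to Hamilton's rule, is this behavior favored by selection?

Hamilton's rule: the trait is favored when the sum of r·B over every recipient exceeds the actor's cost C.
r to a great-grandoffspring = 0.125 (three parent–offspring links: r = (1/2)^3 = 1/8).
r to a half-niece or half-nephew = 0.125 (half-aunt/uncle↔niece/nephew: one path of length 3: r = (1/2)^3 = 1/8).
r to an offspring = 0.5 (one parent–offspring link: r = (1/2)^1 = 1/2).
r to a full niece or nephew = 1/4 (full aunt/uncle↔niece/nephew: two paths of length 3 through the shared grandparent pair: r = 2·(1/2)^3 = 1/4).
Summing one r·B term per recipient: 3·0.125·0.205 + 1·0.125·0.326 + 2·0.5·0.0312 + 2·0.25·0.209 = 0.253325.
0.253325 < 0.66: the indirect benefit is less than the cost.

No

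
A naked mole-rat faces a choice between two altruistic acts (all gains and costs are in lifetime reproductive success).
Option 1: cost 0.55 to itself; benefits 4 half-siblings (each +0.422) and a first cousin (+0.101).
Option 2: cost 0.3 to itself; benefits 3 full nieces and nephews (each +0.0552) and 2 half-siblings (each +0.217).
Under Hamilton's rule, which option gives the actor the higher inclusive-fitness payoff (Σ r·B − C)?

Option 1: r to a half-sibling = 0.25.
Option 1: r to a first cousin = 0.125.
Option 1: Σ r·B − C = (4·0.25·0.422 + 1·0.125·0.101) − 0.55 = -0.115375.
Option 2: r to a full niece or nephew = 0.25.
Option 2: r to a half-sibling = 0.25.
Option 2: Σ r·B − C = (3·0.25·0.0552 + 2·0.25·0.217) − 0.3 = -0.1501.
Option 1 has the higher net inclusive-fitness payoff.

Option 1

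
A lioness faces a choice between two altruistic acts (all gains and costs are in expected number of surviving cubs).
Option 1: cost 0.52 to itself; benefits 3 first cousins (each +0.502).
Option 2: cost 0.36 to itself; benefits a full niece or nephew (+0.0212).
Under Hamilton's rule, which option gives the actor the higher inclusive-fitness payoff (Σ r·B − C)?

Option 1: r to a first cousin = 0.125.
Option 1: Σ r·B − C = (3·0.125·0.502) − 0.52 = -0.33175.
Option 2: r to a full niece or nephew = 0.25.
Option 2: Σ r·B − C = (1·0.25·0.0212) − 0.36 = -0.3547.
Option 1 has the higher net inclusive-fitness payoff.

Option 1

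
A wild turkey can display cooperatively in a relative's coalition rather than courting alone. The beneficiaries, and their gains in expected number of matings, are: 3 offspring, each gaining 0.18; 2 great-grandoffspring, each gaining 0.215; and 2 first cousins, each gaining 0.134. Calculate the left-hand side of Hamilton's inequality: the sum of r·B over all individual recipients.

r to an offspring = 1/2 (one parent–offspring link: r = (1/2)^1 = 1/2).
r to a great-grandoffspring = 0.125 (three parent–offspring links: r = (1/2)^3 = 1/8).
r to a first cousin = 1/8 (first cousins share one grandparent pair — two paths of length 4: r = 2·(1/2)^4 = 1/8).
Summing one r·B term per recipient: 3·0.5·0.18 + 2·0.125·0.215 + 2·0.125·0.134 = 0.35725.

0.35725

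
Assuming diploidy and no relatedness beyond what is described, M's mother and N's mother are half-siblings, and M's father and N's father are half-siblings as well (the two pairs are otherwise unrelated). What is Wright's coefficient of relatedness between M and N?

Relatedness sums over independent paths through distinct common ancestors.
M and N are related in two ways: half first cousins through their mothers (r = 1/16) and half first cousins through their fathers (r = 1/16).
r = 1/16 + 1/16 = 1/8 = 0.125.

0.125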